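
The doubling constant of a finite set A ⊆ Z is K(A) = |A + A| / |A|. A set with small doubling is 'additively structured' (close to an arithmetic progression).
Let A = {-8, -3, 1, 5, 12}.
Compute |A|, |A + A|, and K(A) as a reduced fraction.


|A| = 5.
Compute A + A by enumerating all 25 pairs.
A + A = {-16, -11, -7, -6, -3, -2, 2, 4, 6, 9, 10, 13, 17, 24}, so |A + A| = 14.
K = |A + A| / |A| = 14/5 (already in lowest terms) ≈ 2.8000.
Reference: AP of size 5 gives K = 9/5 ≈ 1.8000; a fully generic set of size 5 gives K ≈ 3.0000.

|A| = 5, |A + A| = 14, K = 14/5.


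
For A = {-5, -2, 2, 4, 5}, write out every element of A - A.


A - A = {a - a' : a, a' ∈ A}.
Compute a - a' for each ordered pair (a, a'):
a = -5: -5--5=0, -5--2=-3, -5-2=-7, -5-4=-9, -5-5=-10
a = -2: -2--5=3, -2--2=0, -2-2=-4, -2-4=-6, -2-5=-7
a = 2: 2--5=7, 2--2=4, 2-2=0, 2-4=-2, 2-5=-3
a = 4: 4--5=9, 4--2=6, 4-2=2, 4-4=0, 4-5=-1
a = 5: 5--5=10, 5--2=7, 5-2=3, 5-4=1, 5-5=0
Collecting distinct values (and noting 0 appears from a-a):
A - A = {-10, -9, -7, -6, -4, -3, -2, -1, 0, 1, 2, 3, 4, 6, 7, 9, 10}
|A - A| = 17

A - A = {-10, -9, -7, -6, -4, -3, -2, -1, 0, 1, 2, 3, 4, 6, 7, 9, 10}


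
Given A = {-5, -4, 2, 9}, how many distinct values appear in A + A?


A + A = {a + a' : a, a' ∈ A}; |A| = 4.
General bounds: 2|A| - 1 ≤ |A + A| ≤ |A|(|A|+1)/2, i.e. 7 ≤ |A + A| ≤ 10.
Lower bound 2|A|-1 is attained iff A is an arithmetic progression.
Enumerate sums a + a' for a ≤ a' (symmetric, so this suffices):
a = -5: -5+-5=-10, -5+-4=-9, -5+2=-3, -5+9=4
a = -4: -4+-4=-8, -4+2=-2, -4+9=5
a = 2: 2+2=4, 2+9=11
a = 9: 9+9=18
Distinct sums: {-10, -9, -8, -3, -2, 4, 5, 11, 18}
|A + A| = 9

|A + A| = 9


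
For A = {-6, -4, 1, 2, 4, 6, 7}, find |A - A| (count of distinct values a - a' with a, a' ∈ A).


A - A = {a - a' : a, a' ∈ A}; |A| = 7.
Bounds: 2|A|-1 ≤ |A - A| ≤ |A|² - |A| + 1, i.e. 13 ≤ |A - A| ≤ 43.
Note: 0 ∈ A - A always (from a - a). The set is symmetric: if d ∈ A - A then -d ∈ A - A.
Enumerate nonzero differences d = a - a' with a > a' (then include -d):
Positive differences: {1, 2, 3, 4, 5, 6, 7, 8, 10, 11, 12, 13}
Full difference set: {0} ∪ (positive diffs) ∪ (negative diffs).
|A - A| = 1 + 2·12 = 25 (matches direct enumeration: 25).

|A - A| = 25


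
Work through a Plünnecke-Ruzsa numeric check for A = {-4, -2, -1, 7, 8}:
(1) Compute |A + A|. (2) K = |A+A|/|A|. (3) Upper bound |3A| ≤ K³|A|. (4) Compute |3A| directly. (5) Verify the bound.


|A| = 5.
Step 1: Compute A + A by enumerating all 25 pairs.
A + A = {-8, -6, -5, -4, -3, -2, 3, 4, 5, 6, 7, 14, 15, 16}, so |A + A| = 14.
Step 2: Doubling constant K = |A + A|/|A| = 14/5 = 14/5 ≈ 2.8000.
Step 3: Plünnecke-Ruzsa gives |3A| ≤ K³·|A| = (2.8000)³ · 5 ≈ 109.7600.
Step 4: Compute 3A = A + A + A directly by enumerating all triples (a,b,c) ∈ A³; |3A| = 27.
Step 5: Check 27 ≤ 109.7600? Yes ✓.

K = 14/5, Plünnecke-Ruzsa bound K³|A| ≈ 109.7600, |3A| = 27, inequality holds.


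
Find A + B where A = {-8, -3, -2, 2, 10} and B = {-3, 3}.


A + B = {a + b : a ∈ A, b ∈ B}.
Enumerate all |A|·|B| = 5·2 = 10 pairs (a, b) and collect distinct sums.
a = -8: -8+-3=-11, -8+3=-5
a = -3: -3+-3=-6, -3+3=0
a = -2: -2+-3=-5, -2+3=1
a = 2: 2+-3=-1, 2+3=5
a = 10: 10+-3=7, 10+3=13
Collecting distinct sums: A + B = {-11, -6, -5, -1, 0, 1, 5, 7, 13}
|A + B| = 9

A + B = {-11, -6, -5, -1, 0, 1, 5, 7, 13}


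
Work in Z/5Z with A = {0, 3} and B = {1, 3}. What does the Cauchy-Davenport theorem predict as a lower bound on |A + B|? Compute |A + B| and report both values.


Cauchy-Davenport: |A + B| ≥ min(p, |A| + |B| - 1) for A, B nonempty in Z/pZ.
|A| = 2, |B| = 2, p = 5.
CD lower bound = min(5, 2 + 2 - 1) = min(5, 3) = 3.
Compute A + B mod 5 directly:
a = 0: 0+1=1, 0+3=3
a = 3: 3+1=4, 3+3=1
A + B = {1, 3, 4}, so |A + B| = 3.
Verify: 3 ≥ 3? Yes ✓.

CD lower bound = 3, actual |A + B| = 3.


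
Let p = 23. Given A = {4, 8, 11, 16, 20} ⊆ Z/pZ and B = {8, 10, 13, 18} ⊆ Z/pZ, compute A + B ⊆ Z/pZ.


Work in Z/23Z: reduce every sum a + b modulo 23.
Enumerate all 20 pairs:
a = 4: 4+8=12, 4+10=14, 4+13=17, 4+18=22
a = 8: 8+8=16, 8+10=18, 8+13=21, 8+18=3
a = 11: 11+8=19, 11+10=21, 11+13=1, 11+18=6
a = 16: 16+8=1, 16+10=3, 16+13=6, 16+18=11
a = 20: 20+8=5, 20+10=7, 20+13=10, 20+18=15
Distinct residues collected: {1, 3, 5, 6, 7, 10, 11, 12, 14, 15, 16, 17, 18, 19, 21, 22}
|A + B| = 16 (out of 23 total residues).

A + B = {1, 3, 5, 6, 7, 10, 11, 12, 14, 15, 16, 17, 18, 19, 21, 22}


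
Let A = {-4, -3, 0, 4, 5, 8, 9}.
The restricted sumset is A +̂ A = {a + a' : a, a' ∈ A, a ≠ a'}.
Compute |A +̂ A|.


Restricted sumset: A +̂ A = {a + a' : a ∈ A, a' ∈ A, a ≠ a'}.
Equivalently, take A + A and drop any sum 2a that is achievable ONLY as a + a for a ∈ A (i.e. sums representable only with equal summands).
Enumerate pairs (a, a') with a < a' (symmetric, so each unordered pair gives one sum; this covers all a ≠ a'):
  -4 + -3 = -7
  -4 + 0 = -4
  -4 + 4 = 0
  -4 + 5 = 1
  -4 + 8 = 4
  -4 + 9 = 5
  -3 + 0 = -3
  -3 + 4 = 1
  -3 + 5 = 2
  -3 + 8 = 5
  -3 + 9 = 6
  0 + 4 = 4
  0 + 5 = 5
  0 + 8 = 8
  0 + 9 = 9
  4 + 5 = 9
  4 + 8 = 12
  4 + 9 = 13
  5 + 8 = 13
  5 + 9 = 14
  8 + 9 = 17
Collected distinct sums: {-7, -4, -3, 0, 1, 2, 4, 5, 6, 8, 9, 12, 13, 14, 17}
|A +̂ A| = 15
(Reference bound: |A +̂ A| ≥ 2|A| - 3 for |A| ≥ 2, with |A| = 7 giving ≥ 11.)

|A +̂ A| = 15


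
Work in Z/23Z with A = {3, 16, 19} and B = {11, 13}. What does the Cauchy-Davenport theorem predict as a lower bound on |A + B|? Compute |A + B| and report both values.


Cauchy-Davenport: |A + B| ≥ min(p, |A| + |B| - 1) for A, B nonempty in Z/pZ.
|A| = 3, |B| = 2, p = 23.
CD lower bound = min(23, 3 + 2 - 1) = min(23, 4) = 4.
Compute A + B mod 23 directly:
a = 3: 3+11=14, 3+13=16
a = 16: 16+11=4, 16+13=6
a = 19: 19+11=7, 19+13=9
A + B = {4, 6, 7, 9, 14, 16}, so |A + B| = 6.
Verify: 6 ≥ 4? Yes ✓.

CD lower bound = 4, actual |A + B| = 6.


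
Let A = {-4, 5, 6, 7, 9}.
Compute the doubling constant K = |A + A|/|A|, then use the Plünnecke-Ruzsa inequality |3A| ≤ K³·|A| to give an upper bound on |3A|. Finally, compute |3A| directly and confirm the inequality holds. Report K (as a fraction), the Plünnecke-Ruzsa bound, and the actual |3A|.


|A| = 5.
Step 1: Compute A + A by enumerating all 25 pairs.
A + A = {-8, 1, 2, 3, 5, 10, 11, 12, 13, 14, 15, 16, 18}, so |A + A| = 13.
Step 2: Doubling constant K = |A + A|/|A| = 13/5 = 13/5 ≈ 2.6000.
Step 3: Plünnecke-Ruzsa gives |3A| ≤ K³·|A| = (2.6000)³ · 5 ≈ 87.8800.
Step 4: Compute 3A = A + A + A directly by enumerating all triples (a,b,c) ∈ A³; |3A| = 25.
Step 5: Check 25 ≤ 87.8800? Yes ✓.

K = 13/5, Plünnecke-Ruzsa bound K³|A| ≈ 87.8800, |3A| = 25, inequality holds.


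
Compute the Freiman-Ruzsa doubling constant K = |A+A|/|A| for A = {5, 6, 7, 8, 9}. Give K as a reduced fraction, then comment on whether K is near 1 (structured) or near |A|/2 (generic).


|A| = 5.
Compute A + A by enumerating all 25 pairs.
A + A = {10, 11, 12, 13, 14, 15, 16, 17, 18}, so |A + A| = 9.
K = |A + A| / |A| = 9/5 (already in lowest terms) ≈ 1.8000.
Reference: AP of size 5 gives K = 9/5 ≈ 1.8000; a fully generic set of size 5 gives K ≈ 3.0000.

|A| = 5, |A + A| = 9, K = 9/5.


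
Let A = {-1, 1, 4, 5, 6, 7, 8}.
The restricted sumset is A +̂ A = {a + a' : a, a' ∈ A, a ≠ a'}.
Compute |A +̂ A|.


Restricted sumset: A +̂ A = {a + a' : a ∈ A, a' ∈ A, a ≠ a'}.
Equivalently, take A + A and drop any sum 2a that is achievable ONLY as a + a for a ∈ A (i.e. sums representable only with equal summands).
Enumerate pairs (a, a') with a < a' (symmetric, so each unordered pair gives one sum; this covers all a ≠ a'):
  -1 + 1 = 0
  -1 + 4 = 3
  -1 + 5 = 4
  -1 + 6 = 5
  -1 + 7 = 6
  -1 + 8 = 7
  1 + 4 = 5
  1 + 5 = 6
  1 + 6 = 7
  1 + 7 = 8
  1 + 8 = 9
  4 + 5 = 9
  4 + 6 = 10
  4 + 7 = 11
  4 + 8 = 12
  5 + 6 = 11
  5 + 7 = 12
  5 + 8 = 13
  6 + 7 = 13
  6 + 8 = 14
  7 + 8 = 15
Collected distinct sums: {0, 3, 4, 5, 6, 7, 8, 9, 10, 11, 12, 13, 14, 15}
|A +̂ A| = 14
(Reference bound: |A +̂ A| ≥ 2|A| - 3 for |A| ≥ 2, with |A| = 7 giving ≥ 11.)

|A +̂ A| = 14


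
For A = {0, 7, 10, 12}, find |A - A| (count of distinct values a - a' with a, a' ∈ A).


A - A = {a - a' : a, a' ∈ A}; |A| = 4.
Bounds: 2|A|-1 ≤ |A - A| ≤ |A|² - |A| + 1, i.e. 7 ≤ |A - A| ≤ 13.
Note: 0 ∈ A - A always (from a - a). The set is symmetric: if d ∈ A - A then -d ∈ A - A.
Enumerate nonzero differences d = a - a' with a > a' (then include -d):
Positive differences: {2, 3, 5, 7, 10, 12}
Full difference set: {0} ∪ (positive diffs) ∪ (negative diffs).
|A - A| = 1 + 2·6 = 13 (matches direct enumeration: 13).

|A - A| = 13


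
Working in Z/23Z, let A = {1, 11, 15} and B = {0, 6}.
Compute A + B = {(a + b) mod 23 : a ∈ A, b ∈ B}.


Work in Z/23Z: reduce every sum a + b modulo 23.
Enumerate all 6 pairs:
a = 1: 1+0=1, 1+6=7
a = 11: 11+0=11, 11+6=17
a = 15: 15+0=15, 15+6=21
Distinct residues collected: {1, 7, 11, 15, 17, 21}
|A + B| = 6 (out of 23 total residues).

A + B = {1, 7, 11, 15, 17, 21}


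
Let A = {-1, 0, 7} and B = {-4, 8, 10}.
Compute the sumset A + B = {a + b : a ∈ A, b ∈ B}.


A + B = {a + b : a ∈ A, b ∈ B}.
Enumerate all |A|·|B| = 3·3 = 9 pairs (a, b) and collect distinct sums.
a = -1: -1+-4=-5, -1+8=7, -1+10=9
a = 0: 0+-4=-4, 0+8=8, 0+10=10
a = 7: 7+-4=3, 7+8=15, 7+10=17
Collecting distinct sums: A + B = {-5, -4, 3, 7, 8, 9, 10, 15, 17}
|A + B| = 9

A + B = {-5, -4, 3, 7, 8, 9, 10, 15, 17}


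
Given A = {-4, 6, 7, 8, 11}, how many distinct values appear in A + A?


A + A = {a + a' : a, a' ∈ A}; |A| = 5.
General bounds: 2|A| - 1 ≤ |A + A| ≤ |A|(|A|+1)/2, i.e. 9 ≤ |A + A| ≤ 15.
Lower bound 2|A|-1 is attained iff A is an arithmetic progression.
Enumerate sums a + a' for a ≤ a' (symmetric, so this suffices):
a = -4: -4+-4=-8, -4+6=2, -4+7=3, -4+8=4, -4+11=7
a = 6: 6+6=12, 6+7=13, 6+8=14, 6+11=17
a = 7: 7+7=14, 7+8=15, 7+11=18
a = 8: 8+8=16, 8+11=19
a = 11: 11+11=22
Distinct sums: {-8, 2, 3, 4, 7, 12, 13, 14, 15, 16, 17, 18, 19, 22}
|A + A| = 14

|A + A| = 14


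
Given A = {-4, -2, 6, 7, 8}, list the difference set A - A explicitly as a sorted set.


A - A = {a - a' : a, a' ∈ A}.
Compute a - a' for each ordered pair (a, a'):
a = -4: -4--4=0, -4--2=-2, -4-6=-10, -4-7=-11, -4-8=-12
a = -2: -2--4=2, -2--2=0, -2-6=-8, -2-7=-9, -2-8=-10
a = 6: 6--4=10, 6--2=8, 6-6=0, 6-7=-1, 6-8=-2
a = 7: 7--4=11, 7--2=9, 7-6=1, 7-7=0, 7-8=-1
a = 8: 8--4=12, 8--2=10, 8-6=2, 8-7=1, 8-8=0
Collecting distinct values (and noting 0 appears from a-a):
A - A = {-12, -11, -10, -9, -8, -2, -1, 0, 1, 2, 8, 9, 10, 11, 12}
|A - A| = 15

A - A = {-12, -11, -10, -9, -8, -2, -1, 0, 1, 2, 8, 9, 10, 11, 12}


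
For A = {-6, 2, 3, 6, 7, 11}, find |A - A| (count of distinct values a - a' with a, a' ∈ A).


A - A = {a - a' : a, a' ∈ A}; |A| = 6.
Bounds: 2|A|-1 ≤ |A - A| ≤ |A|² - |A| + 1, i.e. 11 ≤ |A - A| ≤ 31.
Note: 0 ∈ A - A always (from a - a). The set is symmetric: if d ∈ A - A then -d ∈ A - A.
Enumerate nonzero differences d = a - a' with a > a' (then include -d):
Positive differences: {1, 3, 4, 5, 8, 9, 12, 13, 17}
Full difference set: {0} ∪ (positive diffs) ∪ (negative diffs).
|A - A| = 1 + 2·9 = 19 (matches direct enumeration: 19).

|A - A| = 19


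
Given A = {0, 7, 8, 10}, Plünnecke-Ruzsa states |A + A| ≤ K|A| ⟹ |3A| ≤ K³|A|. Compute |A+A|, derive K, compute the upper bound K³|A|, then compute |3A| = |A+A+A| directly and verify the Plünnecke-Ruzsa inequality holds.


|A| = 4.
Step 1: Compute A + A by enumerating all 16 pairs.
A + A = {0, 7, 8, 10, 14, 15, 16, 17, 18, 20}, so |A + A| = 10.
Step 2: Doubling constant K = |A + A|/|A| = 10/4 = 10/4 ≈ 2.5000.
Step 3: Plünnecke-Ruzsa gives |3A| ≤ K³·|A| = (2.5000)³ · 4 ≈ 62.5000.
Step 4: Compute 3A = A + A + A directly by enumerating all triples (a,b,c) ∈ A³; |3A| = 19.
Step 5: Check 19 ≤ 62.5000? Yes ✓.

K = 10/4, Plünnecke-Ruzsa bound K³|A| ≈ 62.5000, |3A| = 19, inequality holds.


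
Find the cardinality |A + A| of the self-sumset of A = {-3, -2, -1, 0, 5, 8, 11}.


A + A = {a + a' : a, a' ∈ A}; |A| = 7.
General bounds: 2|A| - 1 ≤ |A + A| ≤ |A|(|A|+1)/2, i.e. 13 ≤ |A + A| ≤ 28.
Lower bound 2|A|-1 is attained iff A is an arithmetic progression.
Enumerate sums a + a' for a ≤ a' (symmetric, so this suffices):
a = -3: -3+-3=-6, -3+-2=-5, -3+-1=-4, -3+0=-3, -3+5=2, -3+8=5, -3+11=8
a = -2: -2+-2=-4, -2+-1=-3, -2+0=-2, -2+5=3, -2+8=6, -2+11=9
a = -1: -1+-1=-2, -1+0=-1, -1+5=4, -1+8=7, -1+11=10
a = 0: 0+0=0, 0+5=5, 0+8=8, 0+11=11
a = 5: 5+5=10, 5+8=13, 5+11=16
a = 8: 8+8=16, 8+11=19
a = 11: 11+11=22
Distinct sums: {-6, -5, -4, -3, -2, -1, 0, 2, 3, 4, 5, 6, 7, 8, 9, 10, 11, 13, 16, 19, 22}
|A + A| = 21

|A + A| = 21


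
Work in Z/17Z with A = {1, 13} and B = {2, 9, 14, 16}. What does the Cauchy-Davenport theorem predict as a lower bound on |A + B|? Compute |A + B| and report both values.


Cauchy-Davenport: |A + B| ≥ min(p, |A| + |B| - 1) for A, B nonempty in Z/pZ.
|A| = 2, |B| = 4, p = 17.
CD lower bound = min(17, 2 + 4 - 1) = min(17, 5) = 5.
Compute A + B mod 17 directly:
a = 1: 1+2=3, 1+9=10, 1+14=15, 1+16=0
a = 13: 13+2=15, 13+9=5, 13+14=10, 13+16=12
A + B = {0, 3, 5, 10, 12, 15}, so |A + B| = 6.
Verify: 6 ≥ 5? Yes ✓.

CD lower bound = 5, actual |A + B| = 6.


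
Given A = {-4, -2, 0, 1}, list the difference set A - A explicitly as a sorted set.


A - A = {a - a' : a, a' ∈ A}.
Compute a - a' for each ordered pair (a, a'):
a = -4: -4--4=0, -4--2=-2, -4-0=-4, -4-1=-5
a = -2: -2--4=2, -2--2=0, -2-0=-2, -2-1=-3
a = 0: 0--4=4, 0--2=2, 0-0=0, 0-1=-1
a = 1: 1--4=5, 1--2=3, 1-0=1, 1-1=0
Collecting distinct values (and noting 0 appears from a-a):
A - A = {-5, -4, -3, -2, -1, 0, 1, 2, 3, 4, 5}
|A - A| = 11

A - A = {-5, -4, -3, -2, -1, 0, 1, 2, 3, 4, 5}


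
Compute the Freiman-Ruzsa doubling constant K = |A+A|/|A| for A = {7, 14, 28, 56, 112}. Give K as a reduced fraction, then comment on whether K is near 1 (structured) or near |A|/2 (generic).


|A| = 5.
Compute A + A by enumerating all 25 pairs.
A + A = {14, 21, 28, 35, 42, 56, 63, 70, 84, 112, 119, 126, 140, 168, 224}, so |A + A| = 15.
K = |A + A| / |A| = 15/5 = 3/1 ≈ 3.0000.
Reference: AP of size 5 gives K = 9/5 ≈ 1.8000; a fully generic set of size 5 gives K ≈ 3.0000.

|A| = 5, |A + A| = 15, K = 15/5 = 3/1.


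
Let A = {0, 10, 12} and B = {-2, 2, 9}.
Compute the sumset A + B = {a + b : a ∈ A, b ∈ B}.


A + B = {a + b : a ∈ A, b ∈ B}.
Enumerate all |A|·|B| = 3·3 = 9 pairs (a, b) and collect distinct sums.
a = 0: 0+-2=-2, 0+2=2, 0+9=9
a = 10: 10+-2=8, 10+2=12, 10+9=19
a = 12: 12+-2=10, 12+2=14, 12+9=21
Collecting distinct sums: A + B = {-2, 2, 8, 9, 10, 12, 14, 19, 21}
|A + B| = 9

A + B = {-2, 2, 8, 9, 10, 12, 14, 19, 21}


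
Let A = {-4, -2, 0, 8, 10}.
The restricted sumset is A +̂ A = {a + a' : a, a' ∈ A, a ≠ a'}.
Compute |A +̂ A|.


Restricted sumset: A +̂ A = {a + a' : a ∈ A, a' ∈ A, a ≠ a'}.
Equivalently, take A + A and drop any sum 2a that is achievable ONLY as a + a for a ∈ A (i.e. sums representable only with equal summands).
Enumerate pairs (a, a') with a < a' (symmetric, so each unordered pair gives one sum; this covers all a ≠ a'):
  -4 + -2 = -6
  -4 + 0 = -4
  -4 + 8 = 4
  -4 + 10 = 6
  -2 + 0 = -2
  -2 + 8 = 6
  -2 + 10 = 8
  0 + 8 = 8
  0 + 10 = 10
  8 + 10 = 18
Collected distinct sums: {-6, -4, -2, 4, 6, 8, 10, 18}
|A +̂ A| = 8
(Reference bound: |A +̂ A| ≥ 2|A| - 3 for |A| ≥ 2, with |A| = 5 giving ≥ 7.)

|A +̂ A| = 8


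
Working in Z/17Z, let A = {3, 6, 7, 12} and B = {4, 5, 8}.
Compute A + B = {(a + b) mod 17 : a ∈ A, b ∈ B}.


Work in Z/17Z: reduce every sum a + b modulo 17.
Enumerate all 12 pairs:
a = 3: 3+4=7, 3+5=8, 3+8=11
a = 6: 6+4=10, 6+5=11, 6+8=14
a = 7: 7+4=11, 7+5=12, 7+8=15
a = 12: 12+4=16, 12+5=0, 12+8=3
Distinct residues collected: {0, 3, 7, 8, 10, 11, 12, 14, 15, 16}
|A + B| = 10 (out of 17 total residues).

A + B = {0, 3, 7, 8, 10, 11, 12, 14, 15, 16}


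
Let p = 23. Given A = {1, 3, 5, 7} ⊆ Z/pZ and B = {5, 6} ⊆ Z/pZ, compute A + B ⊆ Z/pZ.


Work in Z/23Z: reduce every sum a + b modulo 23.
Enumerate all 8 pairs:
a = 1: 1+5=6, 1+6=7
a = 3: 3+5=8, 3+6=9
a = 5: 5+5=10, 5+6=11
a = 7: 7+5=12, 7+6=13
Distinct residues collected: {6, 7, 8, 9, 10, 11, 12, 13}
|A + B| = 8 (out of 23 total residues).

A + B = {6, 7, 8, 9, 10, 11, 12, 13}


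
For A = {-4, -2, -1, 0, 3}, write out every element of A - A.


A - A = {a - a' : a, a' ∈ A}.
Compute a - a' for each ordered pair (a, a'):
a = -4: -4--4=0, -4--2=-2, -4--1=-3, -4-0=-4, -4-3=-7
a = -2: -2--4=2, -2--2=0, -2--1=-1, -2-0=-2, -2-3=-5
a = -1: -1--4=3, -1--2=1, -1--1=0, -1-0=-1, -1-3=-4
a = 0: 0--4=4, 0--2=2, 0--1=1, 0-0=0, 0-3=-3
a = 3: 3--4=7, 3--2=5, 3--1=4, 3-0=3, 3-3=0
Collecting distinct values (and noting 0 appears from a-a):
A - A = {-7, -5, -4, -3, -2, -1, 0, 1, 2, 3, 4, 5, 7}
|A - A| = 13

A - A = {-7, -5, -4, -3, -2, -1, 0, 1, 2, 3, 4, 5, 7}


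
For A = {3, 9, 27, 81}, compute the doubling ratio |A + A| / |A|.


|A| = 4.
Compute A + A by enumerating all 16 pairs.
A + A = {6, 12, 18, 30, 36, 54, 84, 90, 108, 162}, so |A + A| = 10.
K = |A + A| / |A| = 10/4 = 5/2 ≈ 2.5000.
Reference: AP of size 4 gives K = 7/4 ≈ 1.7500; a fully generic set of size 4 gives K ≈ 2.5000.

|A| = 4, |A + A| = 10, K = 10/4 = 5/2.


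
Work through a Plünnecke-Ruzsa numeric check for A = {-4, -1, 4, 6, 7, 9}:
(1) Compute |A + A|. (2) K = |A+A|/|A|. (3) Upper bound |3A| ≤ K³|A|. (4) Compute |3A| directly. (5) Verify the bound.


|A| = 6.
Step 1: Compute A + A by enumerating all 36 pairs.
A + A = {-8, -5, -2, 0, 2, 3, 5, 6, 8, 10, 11, 12, 13, 14, 15, 16, 18}, so |A + A| = 17.
Step 2: Doubling constant K = |A + A|/|A| = 17/6 = 17/6 ≈ 2.8333.
Step 3: Plünnecke-Ruzsa gives |3A| ≤ K³·|A| = (2.8333)³ · 6 ≈ 136.4722.
Step 4: Compute 3A = A + A + A directly by enumerating all triples (a,b,c) ∈ A³; |3A| = 32.
Step 5: Check 32 ≤ 136.4722? Yes ✓.

K = 17/6, Plünnecke-Ruzsa bound K³|A| ≈ 136.4722, |3A| = 32, inequality holds.


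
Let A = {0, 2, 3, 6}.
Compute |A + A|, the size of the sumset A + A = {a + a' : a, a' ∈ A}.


A + A = {a + a' : a, a' ∈ A}; |A| = 4.
General bounds: 2|A| - 1 ≤ |A + A| ≤ |A|(|A|+1)/2, i.e. 7 ≤ |A + A| ≤ 10.
Lower bound 2|A|-1 is attained iff A is an arithmetic progression.
Enumerate sums a + a' for a ≤ a' (symmetric, so this suffices):
a = 0: 0+0=0, 0+2=2, 0+3=3, 0+6=6
a = 2: 2+2=4, 2+3=5, 2+6=8
a = 3: 3+3=6, 3+6=9
a = 6: 6+6=12
Distinct sums: {0, 2, 3, 4, 5, 6, 8, 9, 12}
|A + A| = 9

|A + A| = 9


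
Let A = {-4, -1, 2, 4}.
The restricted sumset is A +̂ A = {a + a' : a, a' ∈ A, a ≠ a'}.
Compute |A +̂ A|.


Restricted sumset: A +̂ A = {a + a' : a ∈ A, a' ∈ A, a ≠ a'}.
Equivalently, take A + A and drop any sum 2a that is achievable ONLY as a + a for a ∈ A (i.e. sums representable only with equal summands).
Enumerate pairs (a, a') with a < a' (symmetric, so each unordered pair gives one sum; this covers all a ≠ a'):
  -4 + -1 = -5
  -4 + 2 = -2
  -4 + 4 = 0
  -1 + 2 = 1
  -1 + 4 = 3
  2 + 4 = 6
Collected distinct sums: {-5, -2, 0, 1, 3, 6}
|A +̂ A| = 6
(Reference bound: |A +̂ A| ≥ 2|A| - 3 for |A| ≥ 2, with |A| = 4 giving ≥ 5.)

|A +̂ A| = 6


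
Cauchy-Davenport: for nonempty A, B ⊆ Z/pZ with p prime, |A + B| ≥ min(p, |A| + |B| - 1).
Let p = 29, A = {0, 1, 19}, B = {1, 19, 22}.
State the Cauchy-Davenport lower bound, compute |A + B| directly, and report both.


Cauchy-Davenport: |A + B| ≥ min(p, |A| + |B| - 1) for A, B nonempty in Z/pZ.
|A| = 3, |B| = 3, p = 29.
CD lower bound = min(29, 3 + 3 - 1) = min(29, 5) = 5.
Compute A + B mod 29 directly:
a = 0: 0+1=1, 0+19=19, 0+22=22
a = 1: 1+1=2, 1+19=20, 1+22=23
a = 19: 19+1=20, 19+19=9, 19+22=12
A + B = {1, 2, 9, 12, 19, 20, 22, 23}, so |A + B| = 8.
Verify: 8 ≥ 5? Yes ✓.

CD lower bound = 5, actual |A + B| = 8.


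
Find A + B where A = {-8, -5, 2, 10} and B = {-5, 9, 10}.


A + B = {a + b : a ∈ A, b ∈ B}.
Enumerate all |A|·|B| = 4·3 = 12 pairs (a, b) and collect distinct sums.
a = -8: -8+-5=-13, -8+9=1, -8+10=2
a = -5: -5+-5=-10, -5+9=4, -5+10=5
a = 2: 2+-5=-3, 2+9=11, 2+10=12
a = 10: 10+-5=5, 10+9=19, 10+10=20
Collecting distinct sums: A + B = {-13, -10, -3, 1, 2, 4, 5, 11, 12, 19, 20}
|A + B| = 11

A + B = {-13, -10, -3, 1, 2, 4, 5, 11, 12, 19, 20}


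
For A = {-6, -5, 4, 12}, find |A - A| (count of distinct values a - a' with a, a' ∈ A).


A - A = {a - a' : a, a' ∈ A}; |A| = 4.
Bounds: 2|A|-1 ≤ |A - A| ≤ |A|² - |A| + 1, i.e. 7 ≤ |A - A| ≤ 13.
Note: 0 ∈ A - A always (from a - a). The set is symmetric: if d ∈ A - A then -d ∈ A - A.
Enumerate nonzero differences d = a - a' with a > a' (then include -d):
Positive differences: {1, 8, 9, 10, 17, 18}
Full difference set: {0} ∪ (positive diffs) ∪ (negative diffs).
|A - A| = 1 + 2·6 = 13 (matches direct enumeration: 13).

|A - A| = 13


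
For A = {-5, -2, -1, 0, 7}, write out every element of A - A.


A - A = {a - a' : a, a' ∈ A}.
Compute a - a' for each ordered pair (a, a'):
a = -5: -5--5=0, -5--2=-3, -5--1=-4, -5-0=-5, -5-7=-12
a = -2: -2--5=3, -2--2=0, -2--1=-1, -2-0=-2, -2-7=-9
a = -1: -1--5=4, -1--2=1, -1--1=0, -1-0=-1, -1-7=-8
a = 0: 0--5=5, 0--2=2, 0--1=1, 0-0=0, 0-7=-7
a = 7: 7--5=12, 7--2=9, 7--1=8, 7-0=7, 7-7=0
Collecting distinct values (and noting 0 appears from a-a):
A - A = {-12, -9, -8, -7, -5, -4, -3, -2, -1, 0, 1, 2, 3, 4, 5, 7, 8, 9, 12}
|A - A| = 19

A - A = {-12, -9, -8, -7, -5, -4, -3, -2, -1, 0, 1, 2, 3, 4, 5, 7, 8, 9, 12}


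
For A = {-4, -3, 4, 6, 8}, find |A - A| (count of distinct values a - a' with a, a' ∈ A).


A - A = {a - a' : a, a' ∈ A}; |A| = 5.
Bounds: 2|A|-1 ≤ |A - A| ≤ |A|² - |A| + 1, i.e. 9 ≤ |A - A| ≤ 21.
Note: 0 ∈ A - A always (from a - a). The set is symmetric: if d ∈ A - A then -d ∈ A - A.
Enumerate nonzero differences d = a - a' with a > a' (then include -d):
Positive differences: {1, 2, 4, 7, 8, 9, 10, 11, 12}
Full difference set: {0} ∪ (positive diffs) ∪ (negative diffs).
|A - A| = 1 + 2·9 = 19 (matches direct enumeration: 19).

|A - A| = 19


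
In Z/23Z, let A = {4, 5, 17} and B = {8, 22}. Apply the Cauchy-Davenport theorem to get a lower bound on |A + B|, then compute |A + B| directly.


Cauchy-Davenport: |A + B| ≥ min(p, |A| + |B| - 1) for A, B nonempty in Z/pZ.
|A| = 3, |B| = 2, p = 23.
CD lower bound = min(23, 3 + 2 - 1) = min(23, 4) = 4.
Compute A + B mod 23 directly:
a = 4: 4+8=12, 4+22=3
a = 5: 5+8=13, 5+22=4
a = 17: 17+8=2, 17+22=16
A + B = {2, 3, 4, 12, 13, 16}, so |A + B| = 6.
Verify: 6 ≥ 4? Yes ✓.

CD lower bound = 4, actual |A + B| = 6.


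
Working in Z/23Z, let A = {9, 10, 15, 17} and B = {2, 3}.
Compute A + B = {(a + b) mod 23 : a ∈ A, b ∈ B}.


Work in Z/23Z: reduce every sum a + b modulo 23.
Enumerate all 8 pairs:
a = 9: 9+2=11, 9+3=12
a = 10: 10+2=12, 10+3=13
a = 15: 15+2=17, 15+3=18
a = 17: 17+2=19, 17+3=20
Distinct residues collected: {11, 12, 13, 17, 18, 19, 20}
|A + B| = 7 (out of 23 total residues).

A + B = {11, 12, 13, 17, 18, 19, 20}


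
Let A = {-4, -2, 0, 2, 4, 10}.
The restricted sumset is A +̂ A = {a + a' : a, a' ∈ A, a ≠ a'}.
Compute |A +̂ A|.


Restricted sumset: A +̂ A = {a + a' : a ∈ A, a' ∈ A, a ≠ a'}.
Equivalently, take A + A and drop any sum 2a that is achievable ONLY as a + a for a ∈ A (i.e. sums representable only with equal summands).
Enumerate pairs (a, a') with a < a' (symmetric, so each unordered pair gives one sum; this covers all a ≠ a'):
  -4 + -2 = -6
  -4 + 0 = -4
  -4 + 2 = -2
  -4 + 4 = 0
  -4 + 10 = 6
  -2 + 0 = -2
  -2 + 2 = 0
  -2 + 4 = 2
  -2 + 10 = 8
  0 + 2 = 2
  0 + 4 = 4
  0 + 10 = 10
  2 + 4 = 6
  2 + 10 = 12
  4 + 10 = 14
Collected distinct sums: {-6, -4, -2, 0, 2, 4, 6, 8, 10, 12, 14}
|A +̂ A| = 11
(Reference bound: |A +̂ A| ≥ 2|A| - 3 for |A| ≥ 2, with |A| = 6 giving ≥ 9.)

|A +̂ A| = 11


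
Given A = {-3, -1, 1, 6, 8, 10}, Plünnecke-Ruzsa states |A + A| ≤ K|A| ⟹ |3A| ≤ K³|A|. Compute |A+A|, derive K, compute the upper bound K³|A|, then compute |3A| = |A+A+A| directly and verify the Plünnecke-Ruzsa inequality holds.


|A| = 6.
Step 1: Compute A + A by enumerating all 36 pairs.
A + A = {-6, -4, -2, 0, 2, 3, 5, 7, 9, 11, 12, 14, 16, 18, 20}, so |A + A| = 15.
Step 2: Doubling constant K = |A + A|/|A| = 15/6 = 15/6 ≈ 2.5000.
Step 3: Plünnecke-Ruzsa gives |3A| ≤ K³·|A| = (2.5000)³ · 6 ≈ 93.7500.
Step 4: Compute 3A = A + A + A directly by enumerating all triples (a,b,c) ∈ A³; |3A| = 28.
Step 5: Check 28 ≤ 93.7500? Yes ✓.

K = 15/6, Plünnecke-Ruzsa bound K³|A| ≈ 93.7500, |3A| = 28, inequality holds.


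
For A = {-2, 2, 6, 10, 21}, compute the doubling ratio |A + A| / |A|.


|A| = 5.
Compute A + A by enumerating all 25 pairs.
A + A = {-4, 0, 4, 8, 12, 16, 19, 20, 23, 27, 31, 42}, so |A + A| = 12.
K = |A + A| / |A| = 12/5 (already in lowest terms) ≈ 2.4000.
Reference: AP of size 5 gives K = 9/5 ≈ 1.8000; a fully generic set of size 5 gives K ≈ 3.0000.

|A| = 5, |A + A| = 12, K = 12/5.


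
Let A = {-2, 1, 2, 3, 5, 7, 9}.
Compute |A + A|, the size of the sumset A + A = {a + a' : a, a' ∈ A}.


A + A = {a + a' : a, a' ∈ A}; |A| = 7.
General bounds: 2|A| - 1 ≤ |A + A| ≤ |A|(|A|+1)/2, i.e. 13 ≤ |A + A| ≤ 28.
Lower bound 2|A|-1 is attained iff A is an arithmetic progression.
Enumerate sums a + a' for a ≤ a' (symmetric, so this suffices):
a = -2: -2+-2=-4, -2+1=-1, -2+2=0, -2+3=1, -2+5=3, -2+7=5, -2+9=7
a = 1: 1+1=2, 1+2=3, 1+3=4, 1+5=6, 1+7=8, 1+9=10
a = 2: 2+2=4, 2+3=5, 2+5=7, 2+7=9, 2+9=11
a = 3: 3+3=6, 3+5=8, 3+7=10, 3+9=12
a = 5: 5+5=10, 5+7=12, 5+9=14
a = 7: 7+7=14, 7+9=16
a = 9: 9+9=18
Distinct sums: {-4, -1, 0, 1, 2, 3, 4, 5, 6, 7, 8, 9, 10, 11, 12, 14, 16, 18}
|A + A| = 18

|A + A| = 18


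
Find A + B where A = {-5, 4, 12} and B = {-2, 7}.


A + B = {a + b : a ∈ A, b ∈ B}.
Enumerate all |A|·|B| = 3·2 = 6 pairs (a, b) and collect distinct sums.
a = -5: -5+-2=-7, -5+7=2
a = 4: 4+-2=2, 4+7=11
a = 12: 12+-2=10, 12+7=19
Collecting distinct sums: A + B = {-7, 2, 10, 11, 19}
|A + B| = 5

A + B = {-7, 2, 10, 11, 19}


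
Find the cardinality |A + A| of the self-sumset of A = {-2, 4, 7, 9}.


A + A = {a + a' : a, a' ∈ A}; |A| = 4.
General bounds: 2|A| - 1 ≤ |A + A| ≤ |A|(|A|+1)/2, i.e. 7 ≤ |A + A| ≤ 10.
Lower bound 2|A|-1 is attained iff A is an arithmetic progression.
Enumerate sums a + a' for a ≤ a' (symmetric, so this suffices):
a = -2: -2+-2=-4, -2+4=2, -2+7=5, -2+9=7
a = 4: 4+4=8, 4+7=11, 4+9=13
a = 7: 7+7=14, 7+9=16
a = 9: 9+9=18
Distinct sums: {-4, 2, 5, 7, 8, 11, 13, 14, 16, 18}
|A + A| = 10

|A + A| = 10


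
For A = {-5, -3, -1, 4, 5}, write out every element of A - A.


A - A = {a - a' : a, a' ∈ A}.
Compute a - a' for each ordered pair (a, a'):
a = -5: -5--5=0, -5--3=-2, -5--1=-4, -5-4=-9, -5-5=-10
a = -3: -3--5=2, -3--3=0, -3--1=-2, -3-4=-7, -3-5=-8
a = -1: -1--5=4, -1--3=2, -1--1=0, -1-4=-5, -1-5=-6
a = 4: 4--5=9, 4--3=7, 4--1=5, 4-4=0, 4-5=-1
a = 5: 5--5=10, 5--3=8, 5--1=6, 5-4=1, 5-5=0
Collecting distinct values (and noting 0 appears from a-a):
A - A = {-10, -9, -8, -7, -6, -5, -4, -2, -1, 0, 1, 2, 4, 5, 6, 7, 8, 9, 10}
|A - A| = 19

A - A = {-10, -9, -8, -7, -6, -5, -4, -2, -1, 0, 1, 2, 4, 5, 6, 7, 8, 9, 10}


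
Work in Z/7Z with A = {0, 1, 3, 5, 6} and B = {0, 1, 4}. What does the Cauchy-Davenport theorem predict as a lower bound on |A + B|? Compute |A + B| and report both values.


Cauchy-Davenport: |A + B| ≥ min(p, |A| + |B| - 1) for A, B nonempty in Z/pZ.
|A| = 5, |B| = 3, p = 7.
CD lower bound = min(7, 5 + 3 - 1) = min(7, 7) = 7.
Compute A + B mod 7 directly:
a = 0: 0+0=0, 0+1=1, 0+4=4
a = 1: 1+0=1, 1+1=2, 1+4=5
a = 3: 3+0=3, 3+1=4, 3+4=0
a = 5: 5+0=5, 5+1=6, 5+4=2
a = 6: 6+0=6, 6+1=0, 6+4=3
A + B = {0, 1, 2, 3, 4, 5, 6}, so |A + B| = 7.
Verify: 7 ≥ 7? Yes ✓.

CD lower bound = 7, actual |A + B| = 7.


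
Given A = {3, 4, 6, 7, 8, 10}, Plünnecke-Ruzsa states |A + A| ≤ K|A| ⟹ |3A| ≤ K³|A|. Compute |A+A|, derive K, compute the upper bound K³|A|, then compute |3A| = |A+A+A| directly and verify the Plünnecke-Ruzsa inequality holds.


|A| = 6.
Step 1: Compute A + A by enumerating all 36 pairs.
A + A = {6, 7, 8, 9, 10, 11, 12, 13, 14, 15, 16, 17, 18, 20}, so |A + A| = 14.
Step 2: Doubling constant K = |A + A|/|A| = 14/6 = 14/6 ≈ 2.3333.
Step 3: Plünnecke-Ruzsa gives |3A| ≤ K³·|A| = (2.3333)³ · 6 ≈ 76.2222.
Step 4: Compute 3A = A + A + A directly by enumerating all triples (a,b,c) ∈ A³; |3A| = 21.
Step 5: Check 21 ≤ 76.2222? Yes ✓.

K = 14/6, Plünnecke-Ruzsa bound K³|A| ≈ 76.2222, |3A| = 21, inequality holds.


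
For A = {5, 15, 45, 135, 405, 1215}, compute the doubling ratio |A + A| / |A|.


|A| = 6.
Compute A + A by enumerating all 36 pairs.
A + A = {10, 20, 30, 50, 60, 90, 140, 150, 180, 270, 410, 420, 450, 540, 810, 1220, 1230, 1260, 1350, 1620, 2430}, so |A + A| = 21.
K = |A + A| / |A| = 21/6 = 7/2 ≈ 3.5000.
Reference: AP of size 6 gives K = 11/6 ≈ 1.8333; a fully generic set of size 6 gives K ≈ 3.5000.

|A| = 6, |A + A| = 21, K = 21/6 = 7/2.


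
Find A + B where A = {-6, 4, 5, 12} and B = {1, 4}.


A + B = {a + b : a ∈ A, b ∈ B}.
Enumerate all |A|·|B| = 4·2 = 8 pairs (a, b) and collect distinct sums.
a = -6: -6+1=-5, -6+4=-2
a = 4: 4+1=5, 4+4=8
a = 5: 5+1=6, 5+4=9
a = 12: 12+1=13, 12+4=16
Collecting distinct sums: A + B = {-5, -2, 5, 6, 8, 9, 13, 16}
|A + B| = 8

A + B = {-5, -2, 5, 6, 8, 9, 13, 16}


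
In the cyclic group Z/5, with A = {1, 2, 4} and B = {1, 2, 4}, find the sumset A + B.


Work in Z/5Z: reduce every sum a + b modulo 5.
Enumerate all 9 pairs:
a = 1: 1+1=2, 1+2=3, 1+4=0
a = 2: 2+1=3, 2+2=4, 2+4=1
a = 4: 4+1=0, 4+2=1, 4+4=3
Distinct residues collected: {0, 1, 2, 3, 4}
|A + B| = 5 (out of 5 total residues).

A + B = {0, 1, 2, 3, 4}


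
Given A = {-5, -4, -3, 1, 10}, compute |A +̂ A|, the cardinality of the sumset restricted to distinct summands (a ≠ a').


Restricted sumset: A +̂ A = {a + a' : a ∈ A, a' ∈ A, a ≠ a'}.
Equivalently, take A + A and drop any sum 2a that is achievable ONLY as a + a for a ∈ A (i.e. sums representable only with equal summands).
Enumerate pairs (a, a') with a < a' (symmetric, so each unordered pair gives one sum; this covers all a ≠ a'):
  -5 + -4 = -9
  -5 + -3 = -8
  -5 + 1 = -4
  -5 + 10 = 5
  -4 + -3 = -7
  -4 + 1 = -3
  -4 + 10 = 6
  -3 + 1 = -2
  -3 + 10 = 7
  1 + 10 = 11
Collected distinct sums: {-9, -8, -7, -4, -3, -2, 5, 6, 7, 11}
|A +̂ A| = 10
(Reference bound: |A +̂ A| ≥ 2|A| - 3 for |A| ≥ 2, with |A| = 5 giving ≥ 7.)

|A +̂ A| = 10


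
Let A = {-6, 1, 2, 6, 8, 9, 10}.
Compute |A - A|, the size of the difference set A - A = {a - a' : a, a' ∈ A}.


A - A = {a - a' : a, a' ∈ A}; |A| = 7.
Bounds: 2|A|-1 ≤ |A - A| ≤ |A|² - |A| + 1, i.e. 13 ≤ |A - A| ≤ 43.
Note: 0 ∈ A - A always (from a - a). The set is symmetric: if d ∈ A - A then -d ∈ A - A.
Enumerate nonzero differences d = a - a' with a > a' (then include -d):
Positive differences: {1, 2, 3, 4, 5, 6, 7, 8, 9, 12, 14, 15, 16}
Full difference set: {0} ∪ (positive diffs) ∪ (negative diffs).
|A - A| = 1 + 2·13 = 27 (matches direct enumeration: 27).

|A - A| = 27


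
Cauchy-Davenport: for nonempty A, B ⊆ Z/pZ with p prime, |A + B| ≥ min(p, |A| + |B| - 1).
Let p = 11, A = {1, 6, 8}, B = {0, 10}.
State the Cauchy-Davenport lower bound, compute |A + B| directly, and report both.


Cauchy-Davenport: |A + B| ≥ min(p, |A| + |B| - 1) for A, B nonempty in Z/pZ.
|A| = 3, |B| = 2, p = 11.
CD lower bound = min(11, 3 + 2 - 1) = min(11, 4) = 4.
Compute A + B mod 11 directly:
a = 1: 1+0=1, 1+10=0
a = 6: 6+0=6, 6+10=5
a = 8: 8+0=8, 8+10=7
A + B = {0, 1, 5, 6, 7, 8}, so |A + B| = 6.
Verify: 6 ≥ 4? Yes ✓.

CD lower bound = 4, actual |A + B| = 6.


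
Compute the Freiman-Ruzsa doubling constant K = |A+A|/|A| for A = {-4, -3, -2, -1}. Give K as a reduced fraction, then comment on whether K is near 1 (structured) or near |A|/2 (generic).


|A| = 4.
Compute A + A by enumerating all 16 pairs.
A + A = {-8, -7, -6, -5, -4, -3, -2}, so |A + A| = 7.
K = |A + A| / |A| = 7/4 (already in lowest terms) ≈ 1.7500.
Reference: AP of size 4 gives K = 7/4 ≈ 1.7500; a fully generic set of size 4 gives K ≈ 2.5000.

|A| = 4, |A + A| = 7, K = 7/4.


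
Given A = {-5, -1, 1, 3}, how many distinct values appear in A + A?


A + A = {a + a' : a, a' ∈ A}; |A| = 4.
General bounds: 2|A| - 1 ≤ |A + A| ≤ |A|(|A|+1)/2, i.e. 7 ≤ |A + A| ≤ 10.
Lower bound 2|A|-1 is attained iff A is an arithmetic progression.
Enumerate sums a + a' for a ≤ a' (symmetric, so this suffices):
a = -5: -5+-5=-10, -5+-1=-6, -5+1=-4, -5+3=-2
a = -1: -1+-1=-2, -1+1=0, -1+3=2
a = 1: 1+1=2, 1+3=4
a = 3: 3+3=6
Distinct sums: {-10, -6, -4, -2, 0, 2, 4, 6}
|A + A| = 8

|A + A| = 8


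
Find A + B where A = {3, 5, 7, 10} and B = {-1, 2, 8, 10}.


A + B = {a + b : a ∈ A, b ∈ B}.
Enumerate all |A|·|B| = 4·4 = 16 pairs (a, b) and collect distinct sums.
a = 3: 3+-1=2, 3+2=5, 3+8=11, 3+10=13
a = 5: 5+-1=4, 5+2=7, 5+8=13, 5+10=15
a = 7: 7+-1=6, 7+2=9, 7+8=15, 7+10=17
a = 10: 10+-1=9, 10+2=12, 10+8=18, 10+10=20
Collecting distinct sums: A + B = {2, 4, 5, 6, 7, 9, 11, 12, 13, 15, 17, 18, 20}
|A + B| = 13

A + B = {2, 4, 5, 6, 7, 9, 11, 12, 13, 15, 17, 18, 20}


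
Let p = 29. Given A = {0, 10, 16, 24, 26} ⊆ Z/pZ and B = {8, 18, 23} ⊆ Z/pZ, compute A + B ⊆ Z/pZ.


Work in Z/29Z: reduce every sum a + b modulo 29.
Enumerate all 15 pairs:
a = 0: 0+8=8, 0+18=18, 0+23=23
a = 10: 10+8=18, 10+18=28, 10+23=4
a = 16: 16+8=24, 16+18=5, 16+23=10
a = 24: 24+8=3, 24+18=13, 24+23=18
a = 26: 26+8=5, 26+18=15, 26+23=20
Distinct residues collected: {3, 4, 5, 8, 10, 13, 15, 18, 20, 23, 24, 28}
|A + B| = 12 (out of 29 total residues).

A + B = {3, 4, 5, 8, 10, 13, 15, 18, 20, 23, 24, 28}


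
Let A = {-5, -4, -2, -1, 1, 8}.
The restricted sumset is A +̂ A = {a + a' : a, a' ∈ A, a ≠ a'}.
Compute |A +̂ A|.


Restricted sumset: A +̂ A = {a + a' : a ∈ A, a' ∈ A, a ≠ a'}.
Equivalently, take A + A and drop any sum 2a that is achievable ONLY as a + a for a ∈ A (i.e. sums representable only with equal summands).
Enumerate pairs (a, a') with a < a' (symmetric, so each unordered pair gives one sum; this covers all a ≠ a'):
  -5 + -4 = -9
  -5 + -2 = -7
  -5 + -1 = -6
  -5 + 1 = -4
  -5 + 8 = 3
  -4 + -2 = -6
  -4 + -1 = -5
  -4 + 1 = -3
  -4 + 8 = 4
  -2 + -1 = -3
  -2 + 1 = -1
  -2 + 8 = 6
  -1 + 1 = 0
  -1 + 8 = 7
  1 + 8 = 9
Collected distinct sums: {-9, -7, -6, -5, -4, -3, -1, 0, 3, 4, 6, 7, 9}
|A +̂ A| = 13
(Reference bound: |A +̂ A| ≥ 2|A| - 3 for |A| ≥ 2, with |A| = 6 giving ≥ 9.)

|A +̂ A| = 13


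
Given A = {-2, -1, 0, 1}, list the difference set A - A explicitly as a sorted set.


A - A = {a - a' : a, a' ∈ A}.
Compute a - a' for each ordered pair (a, a'):
a = -2: -2--2=0, -2--1=-1, -2-0=-2, -2-1=-3
a = -1: -1--2=1, -1--1=0, -1-0=-1, -1-1=-2
a = 0: 0--2=2, 0--1=1, 0-0=0, 0-1=-1
a = 1: 1--2=3, 1--1=2, 1-0=1, 1-1=0
Collecting distinct values (and noting 0 appears from a-a):
A - A = {-3, -2, -1, 0, 1, 2, 3}
|A - A| = 7

A - A = {-3, -2, -1, 0, 1, 2, 3}


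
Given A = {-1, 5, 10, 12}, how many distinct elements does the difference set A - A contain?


A - A = {a - a' : a, a' ∈ A}; |A| = 4.
Bounds: 2|A|-1 ≤ |A - A| ≤ |A|² - |A| + 1, i.e. 7 ≤ |A - A| ≤ 13.
Note: 0 ∈ A - A always (from a - a). The set is symmetric: if d ∈ A - A then -d ∈ A - A.
Enumerate nonzero differences d = a - a' with a > a' (then include -d):
Positive differences: {2, 5, 6, 7, 11, 13}
Full difference set: {0} ∪ (positive diffs) ∪ (negative diffs).
|A - A| = 1 + 2·6 = 13 (matches direct enumeration: 13).

|A - A| = 13


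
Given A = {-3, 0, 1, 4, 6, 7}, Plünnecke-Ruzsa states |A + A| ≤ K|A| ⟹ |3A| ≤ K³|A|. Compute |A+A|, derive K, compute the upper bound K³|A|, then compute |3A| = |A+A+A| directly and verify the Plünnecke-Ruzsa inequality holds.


|A| = 6.
Step 1: Compute A + A by enumerating all 36 pairs.
A + A = {-6, -3, -2, 0, 1, 2, 3, 4, 5, 6, 7, 8, 10, 11, 12, 13, 14}, so |A + A| = 17.
Step 2: Doubling constant K = |A + A|/|A| = 17/6 = 17/6 ≈ 2.8333.
Step 3: Plünnecke-Ruzsa gives |3A| ≤ K³·|A| = (2.8333)³ · 6 ≈ 136.4722.
Step 4: Compute 3A = A + A + A directly by enumerating all triples (a,b,c) ∈ A³; |3A| = 28.
Step 5: Check 28 ≤ 136.4722? Yes ✓.

K = 17/6, Plünnecke-Ruzsa bound K³|A| ≈ 136.4722, |3A| = 28, inequality holds.


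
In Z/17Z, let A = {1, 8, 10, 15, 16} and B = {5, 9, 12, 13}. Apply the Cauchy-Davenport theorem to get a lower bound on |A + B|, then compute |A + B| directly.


Cauchy-Davenport: |A + B| ≥ min(p, |A| + |B| - 1) for A, B nonempty in Z/pZ.
|A| = 5, |B| = 4, p = 17.
CD lower bound = min(17, 5 + 4 - 1) = min(17, 8) = 8.
Compute A + B mod 17 directly:
a = 1: 1+5=6, 1+9=10, 1+12=13, 1+13=14
a = 8: 8+5=13, 8+9=0, 8+12=3, 8+13=4
a = 10: 10+5=15, 10+9=2, 10+12=5, 10+13=6
a = 15: 15+5=3, 15+9=7, 15+12=10, 15+13=11
a = 16: 16+5=4, 16+9=8, 16+12=11, 16+13=12
A + B = {0, 2, 3, 4, 5, 6, 7, 8, 10, 11, 12, 13, 14, 15}, so |A + B| = 14.
Verify: 14 ≥ 8? Yes ✓.

CD lower bound = 8, actual |A + B| = 14.


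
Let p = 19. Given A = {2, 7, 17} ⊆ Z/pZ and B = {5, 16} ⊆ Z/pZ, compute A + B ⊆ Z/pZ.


Work in Z/19Z: reduce every sum a + b modulo 19.
Enumerate all 6 pairs:
a = 2: 2+5=7, 2+16=18
a = 7: 7+5=12, 7+16=4
a = 17: 17+5=3, 17+16=14
Distinct residues collected: {3, 4, 7, 12, 14, 18}
|A + B| = 6 (out of 19 total residues).

A + B = {3, 4, 7, 12, 14, 18}


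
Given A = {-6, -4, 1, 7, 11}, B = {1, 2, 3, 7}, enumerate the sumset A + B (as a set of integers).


A + B = {a + b : a ∈ A, b ∈ B}.
Enumerate all |A|·|B| = 5·4 = 20 pairs (a, b) and collect distinct sums.
a = -6: -6+1=-5, -6+2=-4, -6+3=-3, -6+7=1
a = -4: -4+1=-3, -4+2=-2, -4+3=-1, -4+7=3
a = 1: 1+1=2, 1+2=3, 1+3=4, 1+7=8
a = 7: 7+1=8, 7+2=9, 7+3=10, 7+7=14
a = 11: 11+1=12, 11+2=13, 11+3=14, 11+7=18
Collecting distinct sums: A + B = {-5, -4, -3, -2, -1, 1, 2, 3, 4, 8, 9, 10, 12, 13, 14, 18}
|A + B| = 16

A + B = {-5, -4, -3, -2, -1, 1, 2, 3, 4, 8, 9, 10, 12, 13, 14, 18}


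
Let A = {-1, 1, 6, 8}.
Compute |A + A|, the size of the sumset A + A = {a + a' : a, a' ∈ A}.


A + A = {a + a' : a, a' ∈ A}; |A| = 4.
General bounds: 2|A| - 1 ≤ |A + A| ≤ |A|(|A|+1)/2, i.e. 7 ≤ |A + A| ≤ 10.
Lower bound 2|A|-1 is attained iff A is an arithmetic progression.
Enumerate sums a + a' for a ≤ a' (symmetric, so this suffices):
a = -1: -1+-1=-2, -1+1=0, -1+6=5, -1+8=7
a = 1: 1+1=2, 1+6=7, 1+8=9
a = 6: 6+6=12, 6+8=14
a = 8: 8+8=16
Distinct sums: {-2, 0, 2, 5, 7, 9, 12, 14, 16}
|A + A| = 9

|A + A| = 9


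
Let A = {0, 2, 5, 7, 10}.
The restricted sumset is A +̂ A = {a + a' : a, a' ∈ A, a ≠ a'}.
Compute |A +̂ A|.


Restricted sumset: A +̂ A = {a + a' : a ∈ A, a' ∈ A, a ≠ a'}.
Equivalently, take A + A and drop any sum 2a that is achievable ONLY as a + a for a ∈ A (i.e. sums representable only with equal summands).
Enumerate pairs (a, a') with a < a' (symmetric, so each unordered pair gives one sum; this covers all a ≠ a'):
  0 + 2 = 2
  0 + 5 = 5
  0 + 7 = 7
  0 + 10 = 10
  2 + 5 = 7
  2 + 7 = 9
  2 + 10 = 12
  5 + 7 = 12
  5 + 10 = 15
  7 + 10 = 17
Collected distinct sums: {2, 5, 7, 9, 10, 12, 15, 17}
|A +̂ A| = 8
(Reference bound: |A +̂ A| ≥ 2|A| - 3 for |A| ≥ 2, with |A| = 5 giving ≥ 7.)

|A +̂ A| = 8


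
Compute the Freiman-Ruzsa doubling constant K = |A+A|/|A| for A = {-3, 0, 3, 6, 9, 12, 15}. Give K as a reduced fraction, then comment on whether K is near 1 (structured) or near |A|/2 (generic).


|A| = 7.
Compute A + A by enumerating all 49 pairs.
A + A = {-6, -3, 0, 3, 6, 9, 12, 15, 18, 21, 24, 27, 30}, so |A + A| = 13.
K = |A + A| / |A| = 13/7 (already in lowest terms) ≈ 1.8571.
Reference: AP of size 7 gives K = 13/7 ≈ 1.8571; a fully generic set of size 7 gives K ≈ 4.0000.

|A| = 7, |A + A| = 13, K = 13/7.


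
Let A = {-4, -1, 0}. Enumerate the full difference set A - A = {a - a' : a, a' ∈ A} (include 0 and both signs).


A - A = {a - a' : a, a' ∈ A}.
Compute a - a' for each ordered pair (a, a'):
a = -4: -4--4=0, -4--1=-3, -4-0=-4
a = -1: -1--4=3, -1--1=0, -1-0=-1
a = 0: 0--4=4, 0--1=1, 0-0=0
Collecting distinct values (and noting 0 appears from a-a):
A - A = {-4, -3, -1, 0, 1, 3, 4}
|A - A| = 7

A - A = {-4, -3, -1, 0, 1, 3, 4}
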